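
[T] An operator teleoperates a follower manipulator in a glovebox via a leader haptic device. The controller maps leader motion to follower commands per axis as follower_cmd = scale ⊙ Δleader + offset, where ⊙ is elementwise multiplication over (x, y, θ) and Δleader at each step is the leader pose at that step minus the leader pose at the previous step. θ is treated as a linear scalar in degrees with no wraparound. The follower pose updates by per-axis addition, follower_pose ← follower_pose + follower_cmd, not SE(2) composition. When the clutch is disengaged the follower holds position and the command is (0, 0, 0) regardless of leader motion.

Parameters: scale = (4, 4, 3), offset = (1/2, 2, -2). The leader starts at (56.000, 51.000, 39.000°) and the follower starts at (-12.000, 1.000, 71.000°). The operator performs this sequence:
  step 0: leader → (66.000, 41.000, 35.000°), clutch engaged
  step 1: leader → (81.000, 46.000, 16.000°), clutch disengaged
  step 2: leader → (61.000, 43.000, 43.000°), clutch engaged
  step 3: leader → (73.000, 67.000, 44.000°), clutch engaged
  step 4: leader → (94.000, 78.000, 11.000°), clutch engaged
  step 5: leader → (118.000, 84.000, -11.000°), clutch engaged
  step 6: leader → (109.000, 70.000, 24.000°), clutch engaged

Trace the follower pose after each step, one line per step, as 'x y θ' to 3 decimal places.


step 0: Δleader=(10.000, -10.000, -4.000°), engaged; cmd=(40.500, -38.000, -14.000°) → follower=(28.500, -37.000, 57.000°)
step 1: Δleader=(15.000, 5.000, -19.000°), disengaged; cmd=(0,0,0) → follower holds at (28.500, -37.000, 57.000°)
step 2: Δleader=(-20.000, -3.000, 27.000°), engaged; cmd=(-79.500, -10.000, 79.000°) → follower=(-51.000, -47.000, 136.000°)
step 3: Δleader=(12.000, 24.000, 1.000°), engaged; cmd=(48.500, 98.000, 1.000°) → follower=(-2.500, 51.000, 137.000°)
step 4: Δleader=(21.000, 11.000, -33.000°), engaged; cmd=(84.500, 46.000, -101.000°) → follower=(82.000, 97.000, 36.000°)
step 5: Δleader=(24.000, 6.000, -22.000°), engaged; cmd=(96.500, 26.000, -68.000°) → follower=(178.500, 123.000, -32.000°)
step 6: Δleader=(-9.000, -14.000, 35.000°), engaged; cmd=(-35.500, -54.000, 103.000°) → follower=(143.000, 69.000, 71.000°)

28.500 -37.000 57.000
28.500 -37.000 57.000
-51.000 -47.000 136.000
-2.500 51.000 137.000
82.000 97.000 36.000
178.500 123.000 -32.000
143.000 69.000 71.000


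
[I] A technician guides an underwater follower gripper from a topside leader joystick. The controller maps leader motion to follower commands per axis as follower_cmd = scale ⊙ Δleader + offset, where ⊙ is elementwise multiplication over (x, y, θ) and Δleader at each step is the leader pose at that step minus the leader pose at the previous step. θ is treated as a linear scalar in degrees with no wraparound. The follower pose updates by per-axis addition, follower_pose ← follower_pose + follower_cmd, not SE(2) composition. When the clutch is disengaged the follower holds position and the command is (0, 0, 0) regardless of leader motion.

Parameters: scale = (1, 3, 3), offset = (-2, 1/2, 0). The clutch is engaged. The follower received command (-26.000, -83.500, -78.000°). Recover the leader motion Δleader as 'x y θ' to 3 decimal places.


-24.000 -28.000 -26.000

axis x: (-26.000 − -2) / (1) = -24.000
axis y: (-83.500 − 1/2) / (3) = -28.000
axis θ: (-78.000 − 0) / (3) = -26.000


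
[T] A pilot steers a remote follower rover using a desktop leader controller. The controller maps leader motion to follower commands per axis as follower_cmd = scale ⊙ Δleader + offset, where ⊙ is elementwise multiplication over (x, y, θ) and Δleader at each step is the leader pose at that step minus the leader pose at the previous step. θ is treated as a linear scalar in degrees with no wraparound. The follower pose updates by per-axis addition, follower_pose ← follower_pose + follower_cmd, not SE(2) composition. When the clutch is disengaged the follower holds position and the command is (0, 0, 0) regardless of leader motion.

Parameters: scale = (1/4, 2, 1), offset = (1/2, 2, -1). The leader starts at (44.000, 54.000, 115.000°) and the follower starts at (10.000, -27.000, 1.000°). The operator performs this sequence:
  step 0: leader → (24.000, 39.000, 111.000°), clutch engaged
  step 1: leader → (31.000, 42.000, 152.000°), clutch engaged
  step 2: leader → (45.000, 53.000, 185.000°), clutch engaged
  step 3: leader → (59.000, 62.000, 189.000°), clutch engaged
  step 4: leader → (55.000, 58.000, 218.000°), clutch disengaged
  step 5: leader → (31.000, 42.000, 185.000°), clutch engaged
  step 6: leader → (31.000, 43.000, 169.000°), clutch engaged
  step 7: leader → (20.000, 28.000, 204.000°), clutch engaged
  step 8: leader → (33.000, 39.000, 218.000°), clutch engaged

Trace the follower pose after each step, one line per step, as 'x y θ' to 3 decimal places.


step 0: Δleader=(-20.000, -15.000, -4.000°), engaged; cmd=(-4.500, -28.000, -5.000°) → follower=(5.500, -55.000, -4.000°)
step 1: Δleader=(7.000, 3.000, 41.000°), engaged; cmd=(2.250, 8.000, 40.000°) → follower=(7.750, -47.000, 36.000°)
step 2: Δleader=(14.000, 11.000, 33.000°), engaged; cmd=(4.000, 24.000, 32.000°) → follower=(11.750, -23.000, 68.000°)
step 3: Δleader=(14.000, 9.000, 4.000°), engaged; cmd=(4.000, 20.000, 3.000°) → follower=(15.750, -3.000, 71.000°)
step 4: Δleader=(-4.000, -4.000, 29.000°), disengaged; cmd=(0,0,0) → follower holds at (15.750, -3.000, 71.000°)
step 5: Δleader=(-24.000, -16.000, -33.000°), engaged; cmd=(-5.500, -30.000, -34.000°) → follower=(10.250, -33.000, 37.000°)
step 6: Δleader=(0.000, 1.000, -16.000°), engaged; cmd=(0.500, 4.000, -17.000°) → follower=(10.750, -29.000, 20.000°)
step 7: Δleader=(-11.000, -15.000, 35.000°), engaged; cmd=(-2.250, -28.000, 34.000°) → follower=(8.500, -57.000, 54.000°)
step 8: Δleader=(13.000, 11.000, 14.000°), engaged; cmd=(3.750, 24.000, 13.000°) → follower=(12.250, -33.000, 67.000°)

5.500 -55.000 -4.000
7.750 -47.000 36.000
11.750 -23.000 68.000
15.750 -3.000 71.000
15.750 -3.000 71.000
10.250 -33.000 37.000
10.750 -29.000 20.000
8.500 -57.000 54.000
12.250 -33.000 67.000


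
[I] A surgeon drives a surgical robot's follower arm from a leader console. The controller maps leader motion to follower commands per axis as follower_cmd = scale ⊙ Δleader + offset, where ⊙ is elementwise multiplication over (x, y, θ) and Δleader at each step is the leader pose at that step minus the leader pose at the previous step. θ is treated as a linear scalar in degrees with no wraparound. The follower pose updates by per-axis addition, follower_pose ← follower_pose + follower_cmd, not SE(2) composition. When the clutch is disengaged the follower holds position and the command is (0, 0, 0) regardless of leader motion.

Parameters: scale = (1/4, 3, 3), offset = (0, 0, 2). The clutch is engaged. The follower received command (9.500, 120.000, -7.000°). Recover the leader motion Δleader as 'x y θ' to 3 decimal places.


axis x: (9.500 − 0) / (1/4) = 38.000
axis y: (120.000 − 0) / (3) = 40.000
axis θ: (-7.000 − 2) / (3) = -3.000

38.000 40.000 -3.000


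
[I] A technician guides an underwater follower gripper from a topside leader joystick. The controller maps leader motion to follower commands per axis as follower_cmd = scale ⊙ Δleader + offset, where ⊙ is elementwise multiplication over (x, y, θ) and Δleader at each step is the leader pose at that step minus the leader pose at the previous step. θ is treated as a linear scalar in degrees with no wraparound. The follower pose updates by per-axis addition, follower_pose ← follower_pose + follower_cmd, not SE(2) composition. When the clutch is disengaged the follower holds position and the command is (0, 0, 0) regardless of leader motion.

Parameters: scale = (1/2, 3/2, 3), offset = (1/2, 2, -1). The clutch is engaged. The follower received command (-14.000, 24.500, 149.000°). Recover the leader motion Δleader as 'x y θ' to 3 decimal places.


-29.000 15.000 50.000

axis x: (-14.000 − 1/2) / (1/2) = -29.000
axis y: (24.500 − 2) / (3/2) = 15.000
axis θ: (149.000 − -1) / (3) = 50.000


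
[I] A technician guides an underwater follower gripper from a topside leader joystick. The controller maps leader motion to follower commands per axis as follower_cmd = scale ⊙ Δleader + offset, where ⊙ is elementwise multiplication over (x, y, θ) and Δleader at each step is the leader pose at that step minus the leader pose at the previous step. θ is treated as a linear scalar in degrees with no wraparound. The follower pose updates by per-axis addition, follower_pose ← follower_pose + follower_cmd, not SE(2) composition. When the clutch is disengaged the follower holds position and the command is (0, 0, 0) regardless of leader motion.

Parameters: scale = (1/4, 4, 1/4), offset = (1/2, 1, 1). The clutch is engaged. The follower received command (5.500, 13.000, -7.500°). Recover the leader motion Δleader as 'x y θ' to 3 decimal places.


20.000 3.000 -34.000

axis x: (5.500 − 1/2) / (1/4) = 20.000
axis y: (13.000 − 1) / (4) = 3.000
axis θ: (-7.500 − 1) / (1/4) = -34.000


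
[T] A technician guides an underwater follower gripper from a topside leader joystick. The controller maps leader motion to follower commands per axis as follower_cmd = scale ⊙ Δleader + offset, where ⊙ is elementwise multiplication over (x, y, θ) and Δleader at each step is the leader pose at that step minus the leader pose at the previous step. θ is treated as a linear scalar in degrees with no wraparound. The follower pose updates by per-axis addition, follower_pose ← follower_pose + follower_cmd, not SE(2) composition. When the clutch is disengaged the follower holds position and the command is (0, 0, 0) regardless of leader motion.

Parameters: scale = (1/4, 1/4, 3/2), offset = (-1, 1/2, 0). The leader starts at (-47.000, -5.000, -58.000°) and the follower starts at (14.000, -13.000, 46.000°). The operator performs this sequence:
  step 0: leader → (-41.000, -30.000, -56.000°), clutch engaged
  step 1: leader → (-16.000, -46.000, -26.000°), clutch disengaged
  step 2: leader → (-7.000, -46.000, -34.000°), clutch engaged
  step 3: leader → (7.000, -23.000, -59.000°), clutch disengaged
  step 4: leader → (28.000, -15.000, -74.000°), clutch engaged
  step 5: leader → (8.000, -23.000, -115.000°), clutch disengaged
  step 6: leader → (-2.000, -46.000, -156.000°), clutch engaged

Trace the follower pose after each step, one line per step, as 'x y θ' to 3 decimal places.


step 0: Δleader=(6.000, -25.000, 2.000°), engaged; cmd=(0.500, -5.750, 3.000°) → follower=(14.500, -18.750, 49.000°)
step 1: Δleader=(25.000, -16.000, 30.000°), disengaged; cmd=(0,0,0) → follower holds at (14.500, -18.750, 49.000°)
step 2: Δleader=(9.000, 0.000, -8.000°), engaged; cmd=(1.250, 0.500, -12.000°) → follower=(15.750, -18.250, 37.000°)
step 3: Δleader=(14.000, 23.000, -25.000°), disengaged; cmd=(0,0,0) → follower holds at (15.750, -18.250, 37.000°)
step 4: Δleader=(21.000, 8.000, -15.000°), engaged; cmd=(4.250, 2.500, -22.500°) → follower=(20.000, -15.750, 14.500°)
step 5: Δleader=(-20.000, -8.000, -41.000°), disengaged; cmd=(0,0,0) → follower holds at (20.000, -15.750, 14.500°)
step 6: Δleader=(-10.000, -23.000, -41.000°), engaged; cmd=(-3.500, -5.250, -61.500°) → follower=(16.500, -21.000, -47.000°)

14.500 -18.750 49.000
14.500 -18.750 49.000
15.750 -18.250 37.000
15.750 -18.250 37.000
20.000 -15.750 14.500
20.000 -15.750 14.500
16.500 -21.000 -47.000


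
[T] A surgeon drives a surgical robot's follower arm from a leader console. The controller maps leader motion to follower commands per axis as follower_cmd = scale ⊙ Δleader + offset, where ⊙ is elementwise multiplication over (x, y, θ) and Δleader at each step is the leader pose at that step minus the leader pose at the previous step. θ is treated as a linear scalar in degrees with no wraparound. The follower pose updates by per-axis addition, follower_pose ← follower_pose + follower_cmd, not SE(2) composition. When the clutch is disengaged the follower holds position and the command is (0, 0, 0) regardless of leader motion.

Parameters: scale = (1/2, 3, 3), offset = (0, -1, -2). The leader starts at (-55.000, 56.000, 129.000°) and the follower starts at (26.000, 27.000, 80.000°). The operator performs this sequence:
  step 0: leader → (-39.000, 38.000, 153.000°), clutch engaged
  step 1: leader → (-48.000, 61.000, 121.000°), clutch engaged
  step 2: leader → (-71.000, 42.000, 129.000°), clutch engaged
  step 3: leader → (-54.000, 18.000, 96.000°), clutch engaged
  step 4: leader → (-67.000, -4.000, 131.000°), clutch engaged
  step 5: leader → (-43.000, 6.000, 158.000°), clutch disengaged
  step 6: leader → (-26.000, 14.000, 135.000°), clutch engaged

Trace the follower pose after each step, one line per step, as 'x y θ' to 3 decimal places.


34.000 -28.000 150.000
29.500 40.000 52.000
18.000 -18.000 74.000
26.500 -91.000 -27.000
20.000 -158.000 76.000
20.000 -158.000 76.000
28.500 -135.000 5.000

step 0: Δleader=(16.000, -18.000, 24.000°), engaged; cmd=(8.000, -55.000, 70.000°) → follower=(34.000, -28.000, 150.000°)
step 1: Δleader=(-9.000, 23.000, -32.000°), engaged; cmd=(-4.500, 68.000, -98.000°) → follower=(29.500, 40.000, 52.000°)
step 2: Δleader=(-23.000, -19.000, 8.000°), engaged; cmd=(-11.500, -58.000, 22.000°) → follower=(18.000, -18.000, 74.000°)
step 3: Δleader=(17.000, -24.000, -33.000°), engaged; cmd=(8.500, -73.000, -101.000°) → follower=(26.500, -91.000, -27.000°)
step 4: Δleader=(-13.000, -22.000, 35.000°), engaged; cmd=(-6.500, -67.000, 103.000°) → follower=(20.000, -158.000, 76.000°)
step 5: Δleader=(24.000, 10.000, 27.000°), disengaged; cmd=(0,0,0) → follower holds at (20.000, -158.000, 76.000°)
step 6: Δleader=(17.000, 8.000, -23.000°), engaged; cmd=(8.500, 23.000, -71.000°) → follower=(28.500, -135.000, 5.000°)


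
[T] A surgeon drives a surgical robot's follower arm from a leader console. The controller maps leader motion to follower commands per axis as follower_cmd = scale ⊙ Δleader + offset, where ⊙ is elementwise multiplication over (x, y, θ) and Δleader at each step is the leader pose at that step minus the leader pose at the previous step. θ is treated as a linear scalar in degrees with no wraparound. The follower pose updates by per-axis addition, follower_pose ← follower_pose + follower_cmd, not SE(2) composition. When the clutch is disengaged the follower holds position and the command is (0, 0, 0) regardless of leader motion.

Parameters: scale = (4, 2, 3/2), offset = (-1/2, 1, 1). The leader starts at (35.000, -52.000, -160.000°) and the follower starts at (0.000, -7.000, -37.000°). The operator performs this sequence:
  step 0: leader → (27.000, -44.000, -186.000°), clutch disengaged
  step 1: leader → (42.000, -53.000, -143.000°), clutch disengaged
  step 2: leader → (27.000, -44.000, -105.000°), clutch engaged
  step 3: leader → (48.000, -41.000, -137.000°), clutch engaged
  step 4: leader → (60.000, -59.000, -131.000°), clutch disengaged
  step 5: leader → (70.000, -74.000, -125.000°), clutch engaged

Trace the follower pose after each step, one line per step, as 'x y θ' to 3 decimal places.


0.000 -7.000 -37.000
0.000 -7.000 -37.000
-60.500 12.000 21.000
23.000 19.000 -26.000
23.000 19.000 -26.000
62.500 -10.000 -16.000

step 0: Δleader=(-8.000, 8.000, -26.000°), disengaged; cmd=(0,0,0) → follower holds at (0.000, -7.000, -37.000°)
step 1: Δleader=(15.000, -9.000, 43.000°), disengaged; cmd=(0,0,0) → follower holds at (0.000, -7.000, -37.000°)
step 2: Δleader=(-15.000, 9.000, 38.000°), engaged; cmd=(-60.500, 19.000, 58.000°) → follower=(-60.500, 12.000, 21.000°)
step 3: Δleader=(21.000, 3.000, -32.000°), engaged; cmd=(83.500, 7.000, -47.000°) → follower=(23.000, 19.000, -26.000°)
step 4: Δleader=(12.000, -18.000, 6.000°), disengaged; cmd=(0,0,0) → follower holds at (23.000, 19.000, -26.000°)
step 5: Δleader=(10.000, -15.000, 6.000°), engaged; cmd=(39.500, -29.000, 10.000°) → follower=(62.500, -10.000, -16.000°)


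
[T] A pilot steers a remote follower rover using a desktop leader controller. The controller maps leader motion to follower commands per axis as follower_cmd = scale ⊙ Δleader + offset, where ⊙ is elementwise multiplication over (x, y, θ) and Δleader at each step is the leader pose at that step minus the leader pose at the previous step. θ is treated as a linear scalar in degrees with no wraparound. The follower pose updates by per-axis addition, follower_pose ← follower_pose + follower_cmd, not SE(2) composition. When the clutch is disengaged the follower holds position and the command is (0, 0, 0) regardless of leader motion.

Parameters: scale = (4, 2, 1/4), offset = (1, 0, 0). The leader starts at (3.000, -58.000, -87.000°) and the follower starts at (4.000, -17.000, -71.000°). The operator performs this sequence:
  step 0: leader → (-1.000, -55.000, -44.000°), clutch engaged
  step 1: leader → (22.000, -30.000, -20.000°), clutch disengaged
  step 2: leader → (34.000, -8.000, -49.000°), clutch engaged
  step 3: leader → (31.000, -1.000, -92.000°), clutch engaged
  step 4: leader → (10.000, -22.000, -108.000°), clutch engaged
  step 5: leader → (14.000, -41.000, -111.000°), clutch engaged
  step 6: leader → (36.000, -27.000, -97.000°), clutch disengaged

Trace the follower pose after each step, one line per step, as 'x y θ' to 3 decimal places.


step 0: Δleader=(-4.000, 3.000, 43.000°), engaged; cmd=(-15.000, 6.000, 10.750°) → follower=(-11.000, -11.000, -60.250°)
step 1: Δleader=(23.000, 25.000, 24.000°), disengaged; cmd=(0,0,0) → follower holds at (-11.000, -11.000, -60.250°)
step 2: Δleader=(12.000, 22.000, -29.000°), engaged; cmd=(49.000, 44.000, -7.250°) → follower=(38.000, 33.000, -67.500°)
step 3: Δleader=(-3.000, 7.000, -43.000°), engaged; cmd=(-11.000, 14.000, -10.750°) → follower=(27.000, 47.000, -78.250°)
step 4: Δleader=(-21.000, -21.000, -16.000°), engaged; cmd=(-83.000, -42.000, -4.000°) → follower=(-56.000, 5.000, -82.250°)
step 5: Δleader=(4.000, -19.000, -3.000°), engaged; cmd=(17.000, -38.000, -0.750°) → follower=(-39.000, -33.000, -83.000°)
step 6: Δleader=(22.000, 14.000, 14.000°), disengaged; cmd=(0,0,0) → follower holds at (-39.000, -33.000, -83.000°)

-11.000 -11.000 -60.250
-11.000 -11.000 -60.250
38.000 33.000 -67.500
27.000 47.000 -78.250
-56.000 5.000 -82.250
-39.000 -33.000 -83.000
-39.000 -33.000 -83.000


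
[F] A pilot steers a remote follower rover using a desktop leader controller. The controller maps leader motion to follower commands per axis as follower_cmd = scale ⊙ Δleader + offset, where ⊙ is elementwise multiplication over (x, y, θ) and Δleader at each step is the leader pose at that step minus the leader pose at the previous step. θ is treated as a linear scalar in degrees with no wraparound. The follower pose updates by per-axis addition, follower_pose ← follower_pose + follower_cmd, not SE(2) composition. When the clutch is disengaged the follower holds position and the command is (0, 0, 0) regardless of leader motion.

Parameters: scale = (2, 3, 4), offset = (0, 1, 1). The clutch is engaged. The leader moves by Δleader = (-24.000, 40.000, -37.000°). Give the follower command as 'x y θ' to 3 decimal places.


axis x: 2·-24.000 + 0 = -48.000
axis y: 3·40.000 + 1 = 121.000
axis θ: 4·-37.000 + 1 = -147.000

-48.000 121.000 -147.000


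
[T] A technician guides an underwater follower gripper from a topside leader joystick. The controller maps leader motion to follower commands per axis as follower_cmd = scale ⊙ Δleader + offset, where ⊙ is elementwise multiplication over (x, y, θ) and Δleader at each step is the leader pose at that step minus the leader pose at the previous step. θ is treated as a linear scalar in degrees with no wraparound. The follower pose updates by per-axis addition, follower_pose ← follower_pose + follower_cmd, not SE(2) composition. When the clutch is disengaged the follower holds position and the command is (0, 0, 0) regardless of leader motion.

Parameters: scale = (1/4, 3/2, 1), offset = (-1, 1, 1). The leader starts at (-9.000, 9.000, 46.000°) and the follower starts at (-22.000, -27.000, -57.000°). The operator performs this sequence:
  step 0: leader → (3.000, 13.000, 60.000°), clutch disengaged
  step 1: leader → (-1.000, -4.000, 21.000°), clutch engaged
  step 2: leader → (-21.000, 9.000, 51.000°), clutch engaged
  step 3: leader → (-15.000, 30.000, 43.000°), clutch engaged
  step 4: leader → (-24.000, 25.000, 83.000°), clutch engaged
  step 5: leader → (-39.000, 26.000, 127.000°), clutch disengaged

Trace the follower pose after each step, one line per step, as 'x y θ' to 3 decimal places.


-22.000 -27.000 -57.000
-24.000 -51.500 -95.000
-30.000 -31.000 -64.000
-29.500 1.500 -71.000
-32.750 -5.000 -30.000
-32.750 -5.000 -30.000

step 0: Δleader=(12.000, 4.000, 14.000°), disengaged; cmd=(0,0,0) → follower holds at (-22.000, -27.000, -57.000°)
step 1: Δleader=(-4.000, -17.000, -39.000°), engaged; cmd=(-2.000, -24.500, -38.000°) → follower=(-24.000, -51.500, -95.000°)
step 2: Δleader=(-20.000, 13.000, 30.000°), engaged; cmd=(-6.000, 20.500, 31.000°) → follower=(-30.000, -31.000, -64.000°)
step 3: Δleader=(6.000, 21.000, -8.000°), engaged; cmd=(0.500, 32.500, -7.000°) → follower=(-29.500, 1.500, -71.000°)
step 4: Δleader=(-9.000, -5.000, 40.000°), engaged; cmd=(-3.250, -6.500, 41.000°) → follower=(-32.750, -5.000, -30.000°)
step 5: Δleader=(-15.000, 1.000, 44.000°), disengaged; cmd=(0,0,0) → follower holds at (-32.750, -5.000, -30.000°)


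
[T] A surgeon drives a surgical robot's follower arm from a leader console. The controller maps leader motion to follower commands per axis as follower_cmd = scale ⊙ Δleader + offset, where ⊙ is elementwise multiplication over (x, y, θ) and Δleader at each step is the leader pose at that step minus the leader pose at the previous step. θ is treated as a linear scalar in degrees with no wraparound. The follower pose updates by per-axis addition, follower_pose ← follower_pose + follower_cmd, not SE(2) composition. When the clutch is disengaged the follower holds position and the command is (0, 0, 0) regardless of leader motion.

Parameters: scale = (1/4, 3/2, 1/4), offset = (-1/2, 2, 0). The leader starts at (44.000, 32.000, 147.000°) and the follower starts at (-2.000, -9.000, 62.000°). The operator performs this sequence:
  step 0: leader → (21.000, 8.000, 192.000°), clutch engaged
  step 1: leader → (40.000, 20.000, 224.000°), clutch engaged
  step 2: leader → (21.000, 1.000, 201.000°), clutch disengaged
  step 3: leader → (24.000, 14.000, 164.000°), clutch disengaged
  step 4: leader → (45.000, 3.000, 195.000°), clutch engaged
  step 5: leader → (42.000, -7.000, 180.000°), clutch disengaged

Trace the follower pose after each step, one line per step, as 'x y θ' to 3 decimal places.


step 0: Δleader=(-23.000, -24.000, 45.000°), engaged; cmd=(-6.250, -34.000, 11.250°) → follower=(-8.250, -43.000, 73.250°)
step 1: Δleader=(19.000, 12.000, 32.000°), engaged; cmd=(4.250, 20.000, 8.000°) → follower=(-4.000, -23.000, 81.250°)
step 2: Δleader=(-19.000, -19.000, -23.000°), disengaged; cmd=(0,0,0) → follower holds at (-4.000, -23.000, 81.250°)
step 3: Δleader=(3.000, 13.000, -37.000°), disengaged; cmd=(0,0,0) → follower holds at (-4.000, -23.000, 81.250°)
step 4: Δleader=(21.000, -11.000, 31.000°), engaged; cmd=(4.750, -14.500, 7.750°) → follower=(0.750, -37.500, 89.000°)
step 5: Δleader=(-3.000, -10.000, -15.000°), disengaged; cmd=(0,0,0) → follower holds at (0.750, -37.500, 89.000°)

-8.250 -43.000 73.250
-4.000 -23.000 81.250
-4.000 -23.000 81.250
-4.000 -23.000 81.250
0.750 -37.500 89.000
0.750 -37.500 89.000


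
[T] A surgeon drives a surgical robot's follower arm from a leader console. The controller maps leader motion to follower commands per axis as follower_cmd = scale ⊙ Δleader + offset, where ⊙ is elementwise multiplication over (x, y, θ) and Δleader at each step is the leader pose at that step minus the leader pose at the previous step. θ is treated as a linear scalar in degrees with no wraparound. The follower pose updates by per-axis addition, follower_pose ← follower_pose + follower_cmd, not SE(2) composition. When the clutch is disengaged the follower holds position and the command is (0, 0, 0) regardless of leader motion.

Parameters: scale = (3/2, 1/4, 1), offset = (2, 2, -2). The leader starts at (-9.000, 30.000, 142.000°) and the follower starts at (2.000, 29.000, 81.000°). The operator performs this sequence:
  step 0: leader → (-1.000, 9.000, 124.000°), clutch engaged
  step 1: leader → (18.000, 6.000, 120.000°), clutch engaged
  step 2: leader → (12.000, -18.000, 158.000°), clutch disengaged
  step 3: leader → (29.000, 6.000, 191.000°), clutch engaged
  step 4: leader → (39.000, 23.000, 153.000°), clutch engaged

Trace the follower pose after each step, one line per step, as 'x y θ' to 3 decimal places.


step 0: Δleader=(8.000, -21.000, -18.000°), engaged; cmd=(14.000, -3.250, -20.000°) → follower=(16.000, 25.750, 61.000°)
step 1: Δleader=(19.000, -3.000, -4.000°), engaged; cmd=(30.500, 1.250, -6.000°) → follower=(46.500, 27.000, 55.000°)
step 2: Δleader=(-6.000, -24.000, 38.000°), disengaged; cmd=(0,0,0) → follower holds at (46.500, 27.000, 55.000°)
step 3: Δleader=(17.000, 24.000, 33.000°), engaged; cmd=(27.500, 8.000, 31.000°) → follower=(74.000, 35.000, 86.000°)
step 4: Δleader=(10.000, 17.000, -38.000°), engaged; cmd=(17.000, 6.250, -40.000°) → follower=(91.000, 41.250, 46.000°)

16.000 25.750 61.000
46.500 27.000 55.000
46.500 27.000 55.000
74.000 35.000 86.000
91.000 41.250 46.000


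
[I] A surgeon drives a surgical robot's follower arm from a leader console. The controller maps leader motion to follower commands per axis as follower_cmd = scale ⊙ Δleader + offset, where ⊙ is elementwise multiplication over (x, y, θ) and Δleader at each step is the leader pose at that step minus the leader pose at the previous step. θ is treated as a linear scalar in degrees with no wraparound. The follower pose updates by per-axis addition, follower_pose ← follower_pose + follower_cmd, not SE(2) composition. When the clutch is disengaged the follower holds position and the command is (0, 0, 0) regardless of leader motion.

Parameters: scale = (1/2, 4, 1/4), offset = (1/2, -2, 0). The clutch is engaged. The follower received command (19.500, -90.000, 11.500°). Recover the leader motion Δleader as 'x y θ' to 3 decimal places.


axis x: (19.500 − 1/2) / (1/2) = 38.000
axis y: (-90.000 − -2) / (4) = -22.000
axis θ: (11.500 − 0) / (1/4) = 46.000

38.000 -22.000 46.000


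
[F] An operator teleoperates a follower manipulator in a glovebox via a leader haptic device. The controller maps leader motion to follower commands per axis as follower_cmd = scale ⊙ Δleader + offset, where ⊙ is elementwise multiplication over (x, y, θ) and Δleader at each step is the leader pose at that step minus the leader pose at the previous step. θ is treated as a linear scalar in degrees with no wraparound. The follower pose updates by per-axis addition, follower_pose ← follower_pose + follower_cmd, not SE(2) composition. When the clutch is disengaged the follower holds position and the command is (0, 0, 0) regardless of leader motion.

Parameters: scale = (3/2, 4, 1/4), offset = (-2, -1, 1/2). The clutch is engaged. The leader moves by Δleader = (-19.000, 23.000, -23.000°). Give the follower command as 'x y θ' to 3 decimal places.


-30.500 91.000 -5.250

axis x: 3/2·-19.000 + -2 = -30.500
axis y: 4·23.000 + -1 = 91.000
axis θ: 1/4·-23.000 + 1/2 = -5.250


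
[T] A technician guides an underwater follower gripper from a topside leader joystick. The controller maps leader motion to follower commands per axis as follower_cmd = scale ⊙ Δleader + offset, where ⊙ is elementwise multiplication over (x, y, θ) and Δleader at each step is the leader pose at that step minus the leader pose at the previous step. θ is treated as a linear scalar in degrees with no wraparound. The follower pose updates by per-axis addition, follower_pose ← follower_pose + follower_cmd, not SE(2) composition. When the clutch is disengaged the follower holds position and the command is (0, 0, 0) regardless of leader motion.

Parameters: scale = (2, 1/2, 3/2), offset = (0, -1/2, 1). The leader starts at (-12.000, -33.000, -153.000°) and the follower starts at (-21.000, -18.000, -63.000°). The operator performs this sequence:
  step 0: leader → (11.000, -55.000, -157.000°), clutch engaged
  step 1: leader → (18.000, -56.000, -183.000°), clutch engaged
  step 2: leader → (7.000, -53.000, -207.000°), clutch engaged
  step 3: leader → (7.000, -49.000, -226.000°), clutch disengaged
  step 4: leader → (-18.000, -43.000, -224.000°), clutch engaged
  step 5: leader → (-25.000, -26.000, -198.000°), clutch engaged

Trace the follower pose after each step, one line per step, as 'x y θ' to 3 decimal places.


step 0: Δleader=(23.000, -22.000, -4.000°), engaged; cmd=(46.000, -11.500, -5.000°) → follower=(25.000, -29.500, -68.000°)
step 1: Δleader=(7.000, -1.000, -26.000°), engaged; cmd=(14.000, -1.000, -38.000°) → follower=(39.000, -30.500, -106.000°)
step 2: Δleader=(-11.000, 3.000, -24.000°), engaged; cmd=(-22.000, 1.000, -35.000°) → follower=(17.000, -29.500, -141.000°)
step 3: Δleader=(0.000, 4.000, -19.000°), disengaged; cmd=(0,0,0) → follower holds at (17.000, -29.500, -141.000°)
step 4: Δleader=(-25.000, 6.000, 2.000°), engaged; cmd=(-50.000, 2.500, 4.000°) → follower=(-33.000, -27.000, -137.000°)
step 5: Δleader=(-7.000, 17.000, 26.000°), engaged; cmd=(-14.000, 8.000, 40.000°) → follower=(-47.000, -19.000, -97.000°)

25.000 -29.500 -68.000
39.000 -30.500 -106.000
17.000 -29.500 -141.000
17.000 -29.500 -141.000
-33.000 -27.000 -137.000
-47.000 -19.000 -97.000


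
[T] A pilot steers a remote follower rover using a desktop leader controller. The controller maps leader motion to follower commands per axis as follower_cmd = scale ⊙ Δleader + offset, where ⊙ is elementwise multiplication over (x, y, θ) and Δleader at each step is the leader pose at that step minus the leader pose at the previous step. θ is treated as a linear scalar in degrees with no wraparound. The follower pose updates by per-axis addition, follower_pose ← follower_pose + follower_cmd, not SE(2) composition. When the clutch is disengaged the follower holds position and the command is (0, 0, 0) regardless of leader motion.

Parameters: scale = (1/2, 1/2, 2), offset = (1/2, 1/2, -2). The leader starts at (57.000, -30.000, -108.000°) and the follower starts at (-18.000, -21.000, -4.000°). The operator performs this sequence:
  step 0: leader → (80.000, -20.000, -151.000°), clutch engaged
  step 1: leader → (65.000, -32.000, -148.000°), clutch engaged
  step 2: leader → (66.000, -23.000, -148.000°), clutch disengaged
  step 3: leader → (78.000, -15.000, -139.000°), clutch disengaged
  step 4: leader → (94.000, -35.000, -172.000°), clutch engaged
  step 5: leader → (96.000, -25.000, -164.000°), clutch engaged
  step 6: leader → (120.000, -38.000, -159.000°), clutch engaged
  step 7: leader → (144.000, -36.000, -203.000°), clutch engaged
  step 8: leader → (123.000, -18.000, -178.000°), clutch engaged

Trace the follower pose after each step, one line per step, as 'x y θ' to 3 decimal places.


step 0: Δleader=(23.000, 10.000, -43.000°), engaged; cmd=(12.000, 5.500, -88.000°) → follower=(-6.000, -15.500, -92.000°)
step 1: Δleader=(-15.000, -12.000, 3.000°), engaged; cmd=(-7.000, -5.500, 4.000°) → follower=(-13.000, -21.000, -88.000°)
step 2: Δleader=(1.000, 9.000, 0.000°), disengaged; cmd=(0,0,0) → follower holds at (-13.000, -21.000, -88.000°)
step 3: Δleader=(12.000, 8.000, 9.000°), disengaged; cmd=(0,0,0) → follower holds at (-13.000, -21.000, -88.000°)
step 4: Δleader=(16.000, -20.000, -33.000°), engaged; cmd=(8.500, -9.500, -68.000°) → follower=(-4.500, -30.500, -156.000°)
step 5: Δleader=(2.000, 10.000, 8.000°), engaged; cmd=(1.500, 5.500, 14.000°) → follower=(-3.000, -25.000, -142.000°)
step 6: Δleader=(24.000, -13.000, 5.000°), engaged; cmd=(12.500, -6.000, 8.000°) → follower=(9.500, -31.000, -134.000°)
step 7: Δleader=(24.000, 2.000, -44.000°), engaged; cmd=(12.500, 1.500, -90.000°) → follower=(22.000, -29.500, -224.000°)
step 8: Δleader=(-21.000, 18.000, 25.000°), engaged; cmd=(-10.000, 9.500, 48.000°) → follower=(12.000, -20.000, -176.000°)

-6.000 -15.500 -92.000
-13.000 -21.000 -88.000
-13.000 -21.000 -88.000
-13.000 -21.000 -88.000
-4.500 -30.500 -156.000
-3.000 -25.000 -142.000
9.500 -31.000 -134.000
22.000 -29.500 -224.000
12.000 -20.000 -176.000


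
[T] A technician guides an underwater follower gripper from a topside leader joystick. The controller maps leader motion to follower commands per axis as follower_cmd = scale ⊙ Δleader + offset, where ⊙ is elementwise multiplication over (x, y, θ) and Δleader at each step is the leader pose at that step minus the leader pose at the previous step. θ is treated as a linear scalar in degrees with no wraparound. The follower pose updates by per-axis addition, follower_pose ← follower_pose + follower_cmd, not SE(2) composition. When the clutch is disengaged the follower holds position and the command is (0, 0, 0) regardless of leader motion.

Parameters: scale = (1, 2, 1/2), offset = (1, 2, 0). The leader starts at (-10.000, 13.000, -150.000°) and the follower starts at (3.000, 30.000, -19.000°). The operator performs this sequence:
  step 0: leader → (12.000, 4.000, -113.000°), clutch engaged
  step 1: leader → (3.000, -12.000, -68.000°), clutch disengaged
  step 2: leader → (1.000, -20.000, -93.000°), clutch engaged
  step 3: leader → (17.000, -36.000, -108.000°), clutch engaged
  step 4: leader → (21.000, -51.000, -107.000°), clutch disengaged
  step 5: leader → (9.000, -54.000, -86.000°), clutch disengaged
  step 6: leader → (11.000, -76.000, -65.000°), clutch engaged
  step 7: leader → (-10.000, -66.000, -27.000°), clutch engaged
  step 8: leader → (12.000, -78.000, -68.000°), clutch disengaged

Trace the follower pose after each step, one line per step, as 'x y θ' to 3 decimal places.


step 0: Δleader=(22.000, -9.000, 37.000°), engaged; cmd=(23.000, -16.000, 18.500°) → follower=(26.000, 14.000, -0.500°)
step 1: Δleader=(-9.000, -16.000, 45.000°), disengaged; cmd=(0,0,0) → follower holds at (26.000, 14.000, -0.500°)
step 2: Δleader=(-2.000, -8.000, -25.000°), engaged; cmd=(-1.000, -14.000, -12.500°) → follower=(25.000, 0.000, -13.000°)
step 3: Δleader=(16.000, -16.000, -15.000°), engaged; cmd=(17.000, -30.000, -7.500°) → follower=(42.000, -30.000, -20.500°)
step 4: Δleader=(4.000, -15.000, 1.000°), disengaged; cmd=(0,0,0) → follower holds at (42.000, -30.000, -20.500°)
step 5: Δleader=(-12.000, -3.000, 21.000°), disengaged; cmd=(0,0,0) → follower holds at (42.000, -30.000, -20.500°)
step 6: Δleader=(2.000, -22.000, 21.000°), engaged; cmd=(3.000, -42.000, 10.500°) → follower=(45.000, -72.000, -10.000°)
step 7: Δleader=(-21.000, 10.000, 38.000°), engaged; cmd=(-20.000, 22.000, 19.000°) → follower=(25.000, -50.000, 9.000°)
step 8: Δleader=(22.000, -12.000, -41.000°), disengaged; cmd=(0,0,0) → follower holds at (25.000, -50.000, 9.000°)

26.000 14.000 -0.500
26.000 14.000 -0.500
25.000 0.000 -13.000
42.000 -30.000 -20.500
42.000 -30.000 -20.500
42.000 -30.000 -20.500
45.000 -72.000 -10.000
25.000 -50.000 9.000
25.000 -50.000 9.000


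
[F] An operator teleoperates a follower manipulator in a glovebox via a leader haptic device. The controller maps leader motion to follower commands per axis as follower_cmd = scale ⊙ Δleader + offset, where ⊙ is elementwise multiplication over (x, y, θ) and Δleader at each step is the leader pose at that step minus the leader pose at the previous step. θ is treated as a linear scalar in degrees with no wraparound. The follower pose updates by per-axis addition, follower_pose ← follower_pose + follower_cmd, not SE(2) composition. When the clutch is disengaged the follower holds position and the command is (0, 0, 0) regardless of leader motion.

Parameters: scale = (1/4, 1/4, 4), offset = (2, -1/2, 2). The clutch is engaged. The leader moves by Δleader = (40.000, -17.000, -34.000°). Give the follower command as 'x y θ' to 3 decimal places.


axis x: 1/4·40.000 + 2 = 12.000
axis y: 1/4·-17.000 + -1/2 = -4.750
axis θ: 4·-34.000 + 2 = -134.000

12.000 -4.750 -134.000


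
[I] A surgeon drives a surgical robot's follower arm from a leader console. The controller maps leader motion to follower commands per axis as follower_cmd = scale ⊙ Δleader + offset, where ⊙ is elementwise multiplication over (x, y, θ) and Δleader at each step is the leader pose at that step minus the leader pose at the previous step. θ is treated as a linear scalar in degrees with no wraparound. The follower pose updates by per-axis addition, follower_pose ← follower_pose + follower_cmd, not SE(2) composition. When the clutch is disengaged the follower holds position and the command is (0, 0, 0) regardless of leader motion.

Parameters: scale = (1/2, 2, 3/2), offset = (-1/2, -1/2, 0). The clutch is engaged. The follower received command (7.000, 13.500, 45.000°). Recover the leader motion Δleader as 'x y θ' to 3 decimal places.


axis x: (7.000 − -1/2) / (1/2) = 15.000
axis y: (13.500 − -1/2) / (2) = 7.000
axis θ: (45.000 − 0) / (3/2) = 30.000

15.000 7.000 30.000


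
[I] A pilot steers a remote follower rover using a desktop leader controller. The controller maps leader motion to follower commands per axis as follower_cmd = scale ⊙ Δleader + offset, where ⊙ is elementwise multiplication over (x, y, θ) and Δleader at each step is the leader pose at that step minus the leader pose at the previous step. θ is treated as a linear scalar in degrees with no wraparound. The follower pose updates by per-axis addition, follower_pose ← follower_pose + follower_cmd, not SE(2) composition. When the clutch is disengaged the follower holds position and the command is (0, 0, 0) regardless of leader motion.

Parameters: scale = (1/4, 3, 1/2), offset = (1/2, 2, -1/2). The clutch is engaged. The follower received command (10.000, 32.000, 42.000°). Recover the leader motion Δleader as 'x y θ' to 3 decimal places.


axis x: (10.000 − 1/2) / (1/4) = 38.000
axis y: (32.000 − 2) / (3) = 10.000
axis θ: (42.000 − -1/2) / (1/2) = 85.000

38.000 10.000 85.000


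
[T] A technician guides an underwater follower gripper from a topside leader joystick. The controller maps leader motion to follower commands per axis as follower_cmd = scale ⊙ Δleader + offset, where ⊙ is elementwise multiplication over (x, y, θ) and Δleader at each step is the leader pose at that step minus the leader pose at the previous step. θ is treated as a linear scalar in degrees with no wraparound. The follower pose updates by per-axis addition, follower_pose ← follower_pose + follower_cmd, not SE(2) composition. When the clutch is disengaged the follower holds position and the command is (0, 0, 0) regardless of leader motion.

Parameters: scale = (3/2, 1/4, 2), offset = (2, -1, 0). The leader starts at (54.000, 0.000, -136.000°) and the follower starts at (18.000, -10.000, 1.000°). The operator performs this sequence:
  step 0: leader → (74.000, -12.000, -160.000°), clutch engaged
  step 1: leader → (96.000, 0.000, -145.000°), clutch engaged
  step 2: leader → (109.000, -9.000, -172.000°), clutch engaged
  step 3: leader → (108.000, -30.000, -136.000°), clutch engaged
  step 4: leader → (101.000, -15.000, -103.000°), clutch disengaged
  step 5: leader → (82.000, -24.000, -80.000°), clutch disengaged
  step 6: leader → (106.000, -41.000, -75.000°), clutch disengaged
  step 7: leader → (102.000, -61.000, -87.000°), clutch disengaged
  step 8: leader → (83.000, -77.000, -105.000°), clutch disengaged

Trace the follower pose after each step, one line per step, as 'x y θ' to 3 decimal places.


step 0: Δleader=(20.000, -12.000, -24.000°), engaged; cmd=(32.000, -4.000, -48.000°) → follower=(50.000, -14.000, -47.000°)
step 1: Δleader=(22.000, 12.000, 15.000°), engaged; cmd=(35.000, 2.000, 30.000°) → follower=(85.000, -12.000, -17.000°)
step 2: Δleader=(13.000, -9.000, -27.000°), engaged; cmd=(21.500, -3.250, -54.000°) → follower=(106.500, -15.250, -71.000°)
step 3: Δleader=(-1.000, -21.000, 36.000°), engaged; cmd=(0.500, -6.250, 72.000°) → follower=(107.000, -21.500, 1.000°)
step 4: Δleader=(-7.000, 15.000, 33.000°), disengaged; cmd=(0,0,0) → follower holds at (107.000, -21.500, 1.000°)
step 5: Δleader=(-19.000, -9.000, 23.000°), disengaged; cmd=(0,0,0) → follower holds at (107.000, -21.500, 1.000°)
step 6: Δleader=(24.000, -17.000, 5.000°), disengaged; cmd=(0,0,0) → follower holds at (107.000, -21.500, 1.000°)
step 7: Δleader=(-4.000, -20.000, -12.000°), disengaged; cmd=(0,0,0) → follower holds at (107.000, -21.500, 1.000°)
step 8: Δleader=(-19.000, -16.000, -18.000°), disengaged; cmd=(0,0,0) → follower holds at (107.000, -21.500, 1.000°)

50.000 -14.000 -47.000
85.000 -12.000 -17.000
106.500 -15.250 -71.000
107.000 -21.500 1.000
107.000 -21.500 1.000
107.000 -21.500 1.000
107.000 -21.500 1.000
107.000 -21.500 1.000
107.000 -21.500 1.000
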